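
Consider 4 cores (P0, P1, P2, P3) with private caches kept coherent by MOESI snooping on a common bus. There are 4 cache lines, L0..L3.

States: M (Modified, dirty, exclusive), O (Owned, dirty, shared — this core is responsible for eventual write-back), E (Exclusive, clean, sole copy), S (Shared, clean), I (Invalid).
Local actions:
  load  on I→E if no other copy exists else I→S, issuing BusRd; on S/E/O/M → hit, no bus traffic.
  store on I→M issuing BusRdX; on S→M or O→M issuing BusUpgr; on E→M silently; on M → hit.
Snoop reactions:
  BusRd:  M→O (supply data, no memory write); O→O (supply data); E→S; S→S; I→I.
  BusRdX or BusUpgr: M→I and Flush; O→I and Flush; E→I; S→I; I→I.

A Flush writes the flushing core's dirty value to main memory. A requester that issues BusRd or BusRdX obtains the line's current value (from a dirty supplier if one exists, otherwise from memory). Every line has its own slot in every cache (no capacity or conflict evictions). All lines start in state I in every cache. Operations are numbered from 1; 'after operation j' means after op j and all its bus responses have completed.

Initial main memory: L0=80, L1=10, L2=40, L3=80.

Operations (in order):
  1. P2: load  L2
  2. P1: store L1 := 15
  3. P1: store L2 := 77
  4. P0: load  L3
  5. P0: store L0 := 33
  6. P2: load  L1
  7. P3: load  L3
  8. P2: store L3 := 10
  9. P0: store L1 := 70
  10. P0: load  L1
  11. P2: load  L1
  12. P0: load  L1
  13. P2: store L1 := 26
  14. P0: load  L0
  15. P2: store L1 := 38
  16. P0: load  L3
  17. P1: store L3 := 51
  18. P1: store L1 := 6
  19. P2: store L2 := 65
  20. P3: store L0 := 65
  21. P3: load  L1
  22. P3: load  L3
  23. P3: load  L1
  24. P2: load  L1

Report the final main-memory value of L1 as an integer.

step 1: P2: load  L2  ⟶  IIEI  (L2)  txn=BusRd  M[L2]=40
step 2: P1: store L1 := 15  ⟶  IMII  (L1)  txn=BusRdX  M[L1]=10
step 3: P1: store L2 := 77  ⟶  IMII  (L2)  txn=BusRdX  M[L2]=40
step 4: P0: load  L3  ⟶  EIII  (L3)  txn=BusRd  M[L3]=80
step 5: P0: store L0 := 33  ⟶  MIII  (L0)  txn=BusRdX  M[L0]=80
step 6: P2: load  L1  ⟶  IOSI  (L1)  txn=BusRd  M[L1]=10
step 7: P3: load  L3  ⟶  SIIS  (L3)  txn=BusRd  M[L3]=80
step 8: P2: store L3 := 10  ⟶  IIMI  (L3)  txn=BusRdX  M[L3]=80
step 9: P0: store L1 := 70  ⟶  MIII  (L1)  txn=BusRdX+Flush  M[L1]=15
step 10: P0: load  L1  ⟶  MIII  (L1)  txn=∅  M[L1]=15
step 11: P2: load  L1  ⟶  OISI  (L1)  txn=BusRd  M[L1]=15
step 12: P0: load  L1  ⟶  OISI  (L1)  txn=∅  M[L1]=15
step 13: P2: store L1 := 26  ⟶  IIMI  (L1)  txn=BusUpgr+Flush  M[L1]=70
step 14: P0: load  L0  ⟶  MIII  (L0)  txn=∅  M[L0]=80
step 15: P2: store L1 := 38  ⟶  IIMI  (L1)  txn=∅  M[L1]=70
step 16: P0: load  L3  ⟶  SIOI  (L3)  txn=BusRd  M[L3]=80
step 17: P1: store L3 := 51  ⟶  IMII  (L3)  txn=BusRdX+Flush  M[L3]=10
step 18: P1: store L1 := 6  ⟶  IMII  (L1)  txn=BusRdX+Flush  M[L1]=38
step 19: P2: store L2 := 65  ⟶  IIMI  (L2)  txn=BusRdX+Flush  M[L2]=77
step 20: P3: store L0 := 65  ⟶  IIIM  (L0)  txn=BusRdX+Flush  M[L0]=33
step 21: P3: load  L1  ⟶  IOIS  (L1)  txn=BusRd  M[L1]=38
step 22: P3: load  L3  ⟶  IOIS  (L3)  txn=BusRd  M[L3]=10
step 23: P3: load  L1  ⟶  IOIS  (L1)  txn=∅  M[L1]=38
step 24: P2: load  L1  ⟶  IOSS  (L1)  txn=BusRd  M[L1]=38

memory[L1] = 38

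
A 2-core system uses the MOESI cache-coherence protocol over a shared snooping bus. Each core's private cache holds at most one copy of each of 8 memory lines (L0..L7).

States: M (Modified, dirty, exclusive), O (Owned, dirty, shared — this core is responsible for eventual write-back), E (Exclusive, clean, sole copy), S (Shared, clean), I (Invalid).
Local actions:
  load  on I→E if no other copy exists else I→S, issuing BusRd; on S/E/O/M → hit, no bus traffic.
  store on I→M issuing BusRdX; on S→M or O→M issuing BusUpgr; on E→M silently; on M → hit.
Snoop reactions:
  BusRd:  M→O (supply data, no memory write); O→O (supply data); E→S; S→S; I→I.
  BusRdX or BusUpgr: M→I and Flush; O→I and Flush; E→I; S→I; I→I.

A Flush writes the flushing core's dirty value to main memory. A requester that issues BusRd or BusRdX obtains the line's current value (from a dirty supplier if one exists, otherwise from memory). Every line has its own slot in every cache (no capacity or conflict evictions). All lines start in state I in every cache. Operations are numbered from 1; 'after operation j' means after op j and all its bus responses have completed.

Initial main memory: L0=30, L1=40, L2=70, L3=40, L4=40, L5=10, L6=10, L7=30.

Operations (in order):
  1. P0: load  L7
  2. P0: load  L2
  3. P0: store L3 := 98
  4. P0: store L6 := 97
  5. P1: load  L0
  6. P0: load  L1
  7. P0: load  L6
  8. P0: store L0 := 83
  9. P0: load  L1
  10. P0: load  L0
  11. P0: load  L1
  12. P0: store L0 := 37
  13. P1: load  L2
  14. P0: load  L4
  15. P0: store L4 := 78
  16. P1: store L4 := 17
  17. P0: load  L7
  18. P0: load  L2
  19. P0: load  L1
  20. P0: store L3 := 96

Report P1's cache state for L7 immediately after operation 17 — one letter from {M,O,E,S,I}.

state = I

  op1 P0: load  L7 → E/I on L7; bus BusRd; mem=30
  op2 P0: load  L2 → E/I on L2; bus BusRd; mem=70
  op3 P0: store L3 := 98 → M/I on L3; bus BusRdX; mem=40
  op4 P0: store L6 := 97 → M/I on L6; bus BusRdX; mem=10
  op5 P1: load  L0 → I/E on L0; bus BusRd; mem=30
  op6 P0: load  L1 → E/I on L1; bus BusRd; mem=40
  op7 P0: load  L6 → M/I on L6; bus (none); mem=10
  op8 P0: store L0 := 83 → M/I on L0; bus BusRdX; mem=30
  op9 P0: load  L1 → E/I on L1; bus (none); mem=40
  op10 P0: load  L0 → M/I on L0; bus (none); mem=30
  op11 P0: load  L1 → E/I on L1; bus (none); mem=40
  op12 P0: store L0 := 37 → M/I on L0; bus (none); mem=30
  op13 P1: load  L2 → S/S on L2; bus BusRd; mem=70
  op14 P0: load  L4 → E/I on L4; bus BusRd; mem=40
  op15 P0: store L4 := 78 → M/I on L4; bus (none); mem=40
  op16 P1: store L4 := 17 → I/M on L4; bus BusRdX Flush; mem=78
  op17 P0: load  L7 → E/I on L7; bus (none); mem=30
  op18 P0: load  L2 → S/S on L2; bus (none); mem=70
  op19 P0: load  L1 → E/I on L1; bus (none); mem=40
  op20 P0: store L3 := 96 → M/I on L3; bus (none); mem=40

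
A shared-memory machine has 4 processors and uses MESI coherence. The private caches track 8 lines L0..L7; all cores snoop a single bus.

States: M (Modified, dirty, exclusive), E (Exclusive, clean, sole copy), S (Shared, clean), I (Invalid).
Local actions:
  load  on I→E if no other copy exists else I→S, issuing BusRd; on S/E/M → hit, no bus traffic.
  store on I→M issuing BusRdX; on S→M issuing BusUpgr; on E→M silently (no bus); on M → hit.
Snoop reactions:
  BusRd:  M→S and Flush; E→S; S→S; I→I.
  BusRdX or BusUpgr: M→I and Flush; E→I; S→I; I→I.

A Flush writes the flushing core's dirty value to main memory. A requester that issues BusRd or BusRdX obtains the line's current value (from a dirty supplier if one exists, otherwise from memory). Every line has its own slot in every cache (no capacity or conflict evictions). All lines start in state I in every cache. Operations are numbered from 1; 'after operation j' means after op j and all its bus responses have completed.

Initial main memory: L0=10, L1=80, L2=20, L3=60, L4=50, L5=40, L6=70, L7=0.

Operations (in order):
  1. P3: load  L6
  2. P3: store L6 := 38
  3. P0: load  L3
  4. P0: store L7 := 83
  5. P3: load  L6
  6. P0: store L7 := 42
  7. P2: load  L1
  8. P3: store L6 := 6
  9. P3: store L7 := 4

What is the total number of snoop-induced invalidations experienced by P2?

  op1 P3: load  L6 → I/I/I/E on L6; bus BusRd; mem=70
  op2 P3: store L6 := 38 → I/I/I/M on L6; bus (none); mem=70
  op3 P0: load  L3 → E/I/I/I on L3; bus BusRd; mem=60
  op4 P0: store L7 := 83 → M/I/I/I on L7; bus BusRdX; mem=0
  op5 P3: load  L6 → I/I/I/M on L6; bus (none); mem=70
  op6 P0: store L7 := 42 → M/I/I/I on L7; bus (none); mem=0
  op7 P2: load  L1 → I/I/E/I on L1; bus BusRd; mem=80
  op8 P3: store L6 := 6 → I/I/I/M on L6; bus (none); mem=70
  op9 P3: store L7 := 4 → I/I/I/M on L7; bus BusRdX Flush; mem=42

invalidations = 0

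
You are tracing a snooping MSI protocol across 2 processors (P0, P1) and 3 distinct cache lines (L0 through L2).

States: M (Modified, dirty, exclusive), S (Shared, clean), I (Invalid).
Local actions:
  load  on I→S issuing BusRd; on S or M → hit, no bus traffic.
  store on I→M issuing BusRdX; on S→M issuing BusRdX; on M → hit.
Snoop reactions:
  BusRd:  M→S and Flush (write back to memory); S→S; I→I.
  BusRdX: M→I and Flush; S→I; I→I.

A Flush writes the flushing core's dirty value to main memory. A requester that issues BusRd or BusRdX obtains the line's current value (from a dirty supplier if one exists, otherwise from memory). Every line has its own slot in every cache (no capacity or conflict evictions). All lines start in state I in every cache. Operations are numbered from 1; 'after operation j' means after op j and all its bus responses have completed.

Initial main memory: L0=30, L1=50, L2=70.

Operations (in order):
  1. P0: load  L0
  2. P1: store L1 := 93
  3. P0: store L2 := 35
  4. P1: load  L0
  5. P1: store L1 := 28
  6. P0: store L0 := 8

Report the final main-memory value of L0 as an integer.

step 1: P0: load  L0  ⟶  SI  (L0)  txn=BusRd  M[L0]=30
step 2: P1: store L1 := 93  ⟶  IM  (L1)  txn=BusRdX  M[L1]=50
step 3: P0: store L2 := 35  ⟶  MI  (L2)  txn=BusRdX  M[L2]=70
step 4: P1: load  L0  ⟶  SS  (L0)  txn=BusRd  M[L0]=30
step 5: P1: store L1 := 28  ⟶  IM  (L1)  txn=∅  M[L1]=50
step 6: P0: store L0 := 8  ⟶  MI  (L0)  txn=BusRdX  M[L0]=30

memory[L0] = 30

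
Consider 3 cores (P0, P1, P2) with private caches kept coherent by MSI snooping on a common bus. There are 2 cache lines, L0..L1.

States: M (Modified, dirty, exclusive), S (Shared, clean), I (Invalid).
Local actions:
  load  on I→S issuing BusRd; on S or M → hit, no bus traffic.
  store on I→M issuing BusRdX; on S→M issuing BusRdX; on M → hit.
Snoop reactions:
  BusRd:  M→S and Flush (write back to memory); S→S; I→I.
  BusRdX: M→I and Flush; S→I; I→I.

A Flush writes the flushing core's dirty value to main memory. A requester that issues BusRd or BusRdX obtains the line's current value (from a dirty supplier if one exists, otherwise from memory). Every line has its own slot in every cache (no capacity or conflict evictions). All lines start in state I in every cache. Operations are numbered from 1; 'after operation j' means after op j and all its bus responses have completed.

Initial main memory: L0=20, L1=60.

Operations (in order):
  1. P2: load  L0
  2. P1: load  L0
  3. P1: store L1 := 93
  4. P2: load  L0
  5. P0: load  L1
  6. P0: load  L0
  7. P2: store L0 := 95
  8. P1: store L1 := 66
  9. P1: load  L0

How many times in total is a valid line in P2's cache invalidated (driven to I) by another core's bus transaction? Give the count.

[1] P2: load  L0 | P0:I, P1:I, P2:S(20) | bus: BusRd
[2] P1: load  L0 | P0:I, P1:S(20), P2:S(20) | bus: BusRd
[3] P1: store L1 := 93 | P0:I, P1:M(93), P2:I | bus: BusRdX
[4] P2: load  L0 | P0:I, P1:S(20), P2:S(20) | bus: none
[5] P0: load  L1 | P0:S(93), P1:S(93), P2:I | bus: BusRd,Flush
[6] P0: load  L0 | P0:S(20), P1:S(20), P2:S(20) | bus: BusRd
[7] P2: store L0 := 95 | P0:I, P1:I, P2:M(95) | bus: BusRdX
[8] P1: store L1 := 66 | P0:I, P1:M(66), P2:I | bus: BusRdX
[9] P1: load  L0 | P0:I, P1:S(95), P2:S(95) | bus: BusRd,Flush

invalidations = 0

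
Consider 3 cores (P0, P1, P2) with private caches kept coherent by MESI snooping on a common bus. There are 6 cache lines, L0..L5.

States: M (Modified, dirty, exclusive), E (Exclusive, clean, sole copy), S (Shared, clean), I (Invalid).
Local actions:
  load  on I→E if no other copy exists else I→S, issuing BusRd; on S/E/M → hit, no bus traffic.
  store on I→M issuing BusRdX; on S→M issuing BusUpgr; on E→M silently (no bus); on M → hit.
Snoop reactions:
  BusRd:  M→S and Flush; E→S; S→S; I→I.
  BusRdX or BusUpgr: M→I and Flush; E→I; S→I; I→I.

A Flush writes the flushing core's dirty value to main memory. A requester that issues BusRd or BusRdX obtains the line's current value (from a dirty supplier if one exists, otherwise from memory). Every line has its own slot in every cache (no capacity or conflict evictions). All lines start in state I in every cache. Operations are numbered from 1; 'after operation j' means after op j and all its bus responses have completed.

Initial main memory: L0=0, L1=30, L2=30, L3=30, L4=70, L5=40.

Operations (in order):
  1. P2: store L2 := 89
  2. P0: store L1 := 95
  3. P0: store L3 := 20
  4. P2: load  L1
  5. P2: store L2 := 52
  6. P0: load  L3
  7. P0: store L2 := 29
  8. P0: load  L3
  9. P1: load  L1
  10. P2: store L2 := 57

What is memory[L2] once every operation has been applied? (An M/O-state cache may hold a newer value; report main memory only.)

memory[L2] = 29

[1] P2: store L2 := 89 | P0:I, P1:I, P2:M(89) | bus: BusRdX
[2] P0: store L1 := 95 | P0:M(95), P1:I, P2:I | bus: BusRdX
[3] P0: store L3 := 20 | P0:M(20), P1:I, P2:I | bus: BusRdX
[4] P2: load  L1 | P0:S(95), P1:I, P2:S(95) | bus: BusRd,Flush
[5] P2: store L2 := 52 | P0:I, P1:I, P2:M(52) | bus: none
[6] P0: load  L3 | P0:M(20), P1:I, P2:I | bus: none
[7] P0: store L2 := 29 | P0:M(29), P1:I, P2:I | bus: BusRdX,Flush
[8] P0: load  L3 | P0:M(20), P1:I, P2:I | bus: none
[9] P1: load  L1 | P0:S(95), P1:S(95), P2:S(95) | bus: BusRd
[10] P2: store L2 := 57 | P0:I, P1:I, P2:M(57) | bus: BusRdX,Flush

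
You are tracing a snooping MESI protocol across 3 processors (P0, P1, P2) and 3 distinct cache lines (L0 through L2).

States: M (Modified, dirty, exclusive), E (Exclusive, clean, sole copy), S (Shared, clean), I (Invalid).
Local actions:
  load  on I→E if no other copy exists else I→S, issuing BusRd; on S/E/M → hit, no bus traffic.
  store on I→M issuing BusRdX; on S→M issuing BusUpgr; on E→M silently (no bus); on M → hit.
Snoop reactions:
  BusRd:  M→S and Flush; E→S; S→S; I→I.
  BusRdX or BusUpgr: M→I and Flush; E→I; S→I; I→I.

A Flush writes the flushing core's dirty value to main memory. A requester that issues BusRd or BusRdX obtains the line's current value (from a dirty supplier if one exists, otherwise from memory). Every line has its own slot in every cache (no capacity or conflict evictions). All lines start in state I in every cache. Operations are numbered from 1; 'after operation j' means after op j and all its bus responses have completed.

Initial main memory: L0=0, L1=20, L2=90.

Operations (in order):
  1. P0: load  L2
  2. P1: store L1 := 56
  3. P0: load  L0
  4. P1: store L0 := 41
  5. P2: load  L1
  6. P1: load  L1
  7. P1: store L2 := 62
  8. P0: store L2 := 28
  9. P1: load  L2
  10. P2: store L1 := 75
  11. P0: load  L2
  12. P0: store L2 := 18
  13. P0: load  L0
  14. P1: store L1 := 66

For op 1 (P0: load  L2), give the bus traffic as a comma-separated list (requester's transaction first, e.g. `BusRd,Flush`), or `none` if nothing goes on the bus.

bus = BusRd

[1] P0: load  L2 | P0:E(90), P1:I, P2:I | bus: BusRd
[2] P1: store L1 := 56 | P0:I, P1:M(56), P2:I | bus: BusRdX
[3] P0: load  L0 | P0:E(0), P1:I, P2:I | bus: BusRd
[4] P1: store L0 := 41 | P0:I, P1:M(41), P2:I | bus: BusRdX
[5] P2: load  L1 | P0:I, P1:S(56), P2:S(56) | bus: BusRd,Flush
[6] P1: load  L1 | P0:I, P1:S(56), P2:S(56) | bus: none
[7] P1: store L2 := 62 | P0:I, P1:M(62), P2:I | bus: BusRdX
[8] P0: store L2 := 28 | P0:M(28), P1:I, P2:I | bus: BusRdX,Flush
[9] P1: load  L2 | P0:S(28), P1:S(28), P2:I | bus: BusRd,Flush
[10] P2: store L1 := 75 | P0:I, P1:I, P2:M(75) | bus: BusUpgr
[11] P0: load  L2 | P0:S(28), P1:S(28), P2:I | bus: none
[12] P0: store L2 := 18 | P0:M(18), P1:I, P2:I | bus: BusUpgr
[13] P0: load  L0 | P0:S(41), P1:S(41), P2:I | bus: BusRd,Flush
[14] P1: store L1 := 66 | P0:I, P1:M(66), P2:I | bus: BusRdX,Flush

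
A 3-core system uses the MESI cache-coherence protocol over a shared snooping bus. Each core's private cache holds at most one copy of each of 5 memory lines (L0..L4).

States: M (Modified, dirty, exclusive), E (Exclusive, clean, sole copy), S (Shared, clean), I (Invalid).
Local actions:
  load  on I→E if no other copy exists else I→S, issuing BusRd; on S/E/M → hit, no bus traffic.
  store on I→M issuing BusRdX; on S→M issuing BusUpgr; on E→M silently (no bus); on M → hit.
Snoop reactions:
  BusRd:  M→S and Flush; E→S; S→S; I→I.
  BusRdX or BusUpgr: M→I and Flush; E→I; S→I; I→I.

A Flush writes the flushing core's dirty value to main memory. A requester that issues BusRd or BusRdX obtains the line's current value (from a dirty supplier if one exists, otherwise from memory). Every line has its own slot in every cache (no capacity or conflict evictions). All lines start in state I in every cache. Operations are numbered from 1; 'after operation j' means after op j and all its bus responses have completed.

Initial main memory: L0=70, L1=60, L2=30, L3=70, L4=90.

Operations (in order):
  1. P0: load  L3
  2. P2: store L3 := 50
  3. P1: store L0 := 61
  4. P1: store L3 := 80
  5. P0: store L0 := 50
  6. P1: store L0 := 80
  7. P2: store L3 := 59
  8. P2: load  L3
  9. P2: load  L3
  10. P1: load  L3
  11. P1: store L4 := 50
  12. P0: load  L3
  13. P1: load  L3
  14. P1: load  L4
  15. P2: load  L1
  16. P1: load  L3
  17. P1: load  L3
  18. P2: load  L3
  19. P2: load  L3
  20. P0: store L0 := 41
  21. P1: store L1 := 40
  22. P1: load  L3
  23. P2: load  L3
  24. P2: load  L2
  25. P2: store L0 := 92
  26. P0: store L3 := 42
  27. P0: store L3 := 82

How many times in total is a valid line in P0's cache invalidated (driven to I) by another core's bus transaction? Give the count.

[1] P0: load  L3 | P0:E(70), P1:I, P2:I | bus: BusRd
[2] P2: store L3 := 50 | P0:I, P1:I, P2:M(50) | bus: BusRdX
[3] P1: store L0 := 61 | P0:I, P1:M(61), P2:I | bus: BusRdX
[4] P1: store L3 := 80 | P0:I, P1:M(80), P2:I | bus: BusRdX,Flush
[5] P0: store L0 := 50 | P0:M(50), P1:I, P2:I | bus: BusRdX,Flush
[6] P1: store L0 := 80 | P0:I, P1:M(80), P2:I | bus: BusRdX,Flush
[7] P2: store L3 := 59 | P0:I, P1:I, P2:M(59) | bus: BusRdX,Flush
[8] P2: load  L3 | P0:I, P1:I, P2:M(59) | bus: none
[9] P2: load  L3 | P0:I, P1:I, P2:M(59) | bus: none
[10] P1: load  L3 | P0:I, P1:S(59), P2:S(59) | bus: BusRd,Flush
[11] P1: store L4 := 50 | P0:I, P1:M(50), P2:I | bus: BusRdX
[12] P0: load  L3 | P0:S(59), P1:S(59), P2:S(59) | bus: BusRd
[13] P1: load  L3 | P0:S(59), P1:S(59), P2:S(59) | bus: none
[14] P1: load  L4 | P0:I, P1:M(50), P2:I | bus: none
[15] P2: load  L1 | P0:I, P1:I, P2:E(60) | bus: BusRd
[16] P1: load  L3 | P0:S(59), P1:S(59), P2:S(59) | bus: none
[17] P1: load  L3 | P0:S(59), P1:S(59), P2:S(59) | bus: none
[18] P2: load  L3 | P0:S(59), P1:S(59), P2:S(59) | bus: none
[19] P2: load  L3 | P0:S(59), P1:S(59), P2:S(59) | bus: none
[20] P0: store L0 := 41 | P0:M(41), P1:I, P2:I | bus: BusRdX,Flush
[21] P1: store L1 := 40 | P0:I, P1:M(40), P2:I | bus: BusRdX
[22] P1: load  L3 | P0:S(59), P1:S(59), P2:S(59) | bus: none
[23] P2: load  L3 | P0:S(59), P1:S(59), P2:S(59) | bus: none
[24] P2: load  L2 | P0:I, P1:I, P2:E(30) | bus: BusRd
[25] P2: store L0 := 92 | P0:I, P1:I, P2:M(92) | bus: BusRdX,Flush
[26] P0: store L3 := 42 | P0:M(42), P1:I, P2:I | bus: BusUpgr
[27] P0: store L3 := 82 | P0:M(82), P1:I, P2:I | bus: none

invalidations = 3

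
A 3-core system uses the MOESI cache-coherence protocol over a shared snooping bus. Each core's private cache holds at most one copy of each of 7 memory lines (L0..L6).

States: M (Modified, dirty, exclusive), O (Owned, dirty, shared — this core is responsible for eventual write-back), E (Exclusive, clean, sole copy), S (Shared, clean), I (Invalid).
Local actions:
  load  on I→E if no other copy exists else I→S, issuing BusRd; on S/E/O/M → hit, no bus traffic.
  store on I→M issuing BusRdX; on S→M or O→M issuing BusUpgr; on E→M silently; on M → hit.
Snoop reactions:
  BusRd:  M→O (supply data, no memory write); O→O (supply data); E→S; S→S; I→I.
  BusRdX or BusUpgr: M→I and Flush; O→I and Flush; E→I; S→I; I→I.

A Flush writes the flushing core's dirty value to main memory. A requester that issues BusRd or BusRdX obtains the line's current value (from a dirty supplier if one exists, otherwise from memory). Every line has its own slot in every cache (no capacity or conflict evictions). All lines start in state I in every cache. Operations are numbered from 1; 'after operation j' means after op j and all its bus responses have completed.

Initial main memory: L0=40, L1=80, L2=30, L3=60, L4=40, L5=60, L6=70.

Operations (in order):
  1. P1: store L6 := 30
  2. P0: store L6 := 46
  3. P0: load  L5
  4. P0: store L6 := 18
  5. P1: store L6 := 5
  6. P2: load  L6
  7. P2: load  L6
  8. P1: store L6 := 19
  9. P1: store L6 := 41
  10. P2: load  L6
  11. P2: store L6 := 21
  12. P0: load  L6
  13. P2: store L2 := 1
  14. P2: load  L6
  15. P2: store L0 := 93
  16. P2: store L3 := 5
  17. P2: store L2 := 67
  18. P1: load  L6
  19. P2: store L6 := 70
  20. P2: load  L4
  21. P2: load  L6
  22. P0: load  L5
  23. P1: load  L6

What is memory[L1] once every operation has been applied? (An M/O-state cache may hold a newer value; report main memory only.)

memory[L1] = 80

  op1 P1: store L6 := 30 → I/M/I on L6; bus BusRdX; mem=70
  op2 P0: store L6 := 46 → M/I/I on L6; bus BusRdX Flush; mem=30
  op3 P0: load  L5 → E/I/I on L5; bus BusRd; mem=60
  op4 P0: store L6 := 18 → M/I/I on L6; bus (none); mem=30
  op5 P1: store L6 := 5 → I/M/I on L6; bus BusRdX Flush; mem=18
  op6 P2: load  L6 → I/O/S on L6; bus BusRd; mem=18
  op7 P2: load  L6 → I/O/S on L6; bus (none); mem=18
  op8 P1: store L6 := 19 → I/M/I on L6; bus BusUpgr; mem=18
  op9 P1: store L6 := 41 → I/M/I on L6; bus (none); mem=18
  op10 P2: load  L6 → I/O/S on L6; bus BusRd; mem=18
  op11 P2: store L6 := 21 → I/I/M on L6; bus BusUpgr Flush; mem=41
  op12 P0: load  L6 → S/I/O on L6; bus BusRd; mem=41
  op13 P2: store L2 := 1 → I/I/M on L2; bus BusRdX; mem=30
  op14 P2: load  L6 → S/I/O on L6; bus (none); mem=41
  op15 P2: store L0 := 93 → I/I/M on L0; bus BusRdX; mem=40
  op16 P2: store L3 := 5 → I/I/M on L3; bus BusRdX; mem=60
  op17 P2: store L2 := 67 → I/I/M on L2; bus (none); mem=30
  op18 P1: load  L6 → S/S/O on L6; bus BusRd; mem=41
  op19 P2: store L6 := 70 → I/I/M on L6; bus BusUpgr; mem=41
  op20 P2: load  L4 → I/I/E on L4; bus BusRd; mem=40
  op21 P2: load  L6 → I/I/M on L6; bus (none); mem=41
  op22 P0: load  L5 → E/I/I on L5; bus (none); mem=60
  op23 P1: load  L6 → I/S/O on L6; bus BusRd; mem=41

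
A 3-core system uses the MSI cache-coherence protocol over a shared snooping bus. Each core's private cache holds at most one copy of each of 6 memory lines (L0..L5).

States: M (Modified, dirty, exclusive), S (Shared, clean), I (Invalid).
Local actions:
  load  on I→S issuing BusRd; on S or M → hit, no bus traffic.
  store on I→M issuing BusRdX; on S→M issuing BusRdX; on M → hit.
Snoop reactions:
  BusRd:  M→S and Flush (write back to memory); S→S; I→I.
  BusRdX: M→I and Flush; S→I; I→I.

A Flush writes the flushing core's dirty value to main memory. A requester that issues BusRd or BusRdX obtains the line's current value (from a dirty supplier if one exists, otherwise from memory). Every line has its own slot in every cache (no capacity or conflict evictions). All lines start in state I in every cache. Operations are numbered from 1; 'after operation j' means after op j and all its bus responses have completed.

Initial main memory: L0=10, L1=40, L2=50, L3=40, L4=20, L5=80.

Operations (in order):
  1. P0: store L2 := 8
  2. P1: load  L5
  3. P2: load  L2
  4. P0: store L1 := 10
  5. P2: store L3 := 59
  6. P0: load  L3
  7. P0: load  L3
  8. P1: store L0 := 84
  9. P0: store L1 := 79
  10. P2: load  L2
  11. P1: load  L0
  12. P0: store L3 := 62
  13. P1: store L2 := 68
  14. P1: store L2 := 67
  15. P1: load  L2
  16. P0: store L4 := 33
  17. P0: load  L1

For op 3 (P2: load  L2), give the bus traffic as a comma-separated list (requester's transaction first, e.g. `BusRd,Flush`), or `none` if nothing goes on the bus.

bus = BusRd,Flush

[1] P0: store L2 := 8 | P0:M(8), P1:I, P2:I | bus: BusRdX
[2] P1: load  L5 | P0:I, P1:S(80), P2:I | bus: BusRd
[3] P2: load  L2 | P0:S(8), P1:I, P2:S(8) | bus: BusRd,Flush
[4] P0: store L1 := 10 | P0:M(10), P1:I, P2:I | bus: BusRdX
[5] P2: store L3 := 59 | P0:I, P1:I, P2:M(59) | bus: BusRdX
[6] P0: load  L3 | P0:S(59), P1:I, P2:S(59) | bus: BusRd,Flush
[7] P0: load  L3 | P0:S(59), P1:I, P2:S(59) | bus: none
[8] P1: store L0 := 84 | P0:I, P1:M(84), P2:I | bus: BusRdX
[9] P0: store L1 := 79 | P0:M(79), P1:I, P2:I | bus: none
[10] P2: load  L2 | P0:S(8), P1:I, P2:S(8) | bus: none
[11] P1: load  L0 | P0:I, P1:M(84), P2:I | bus: none
[12] P0: store L3 := 62 | P0:M(62), P1:I, P2:I | bus: BusRdX
[13] P1: store L2 := 68 | P0:I, P1:M(68), P2:I | bus: BusRdX
[14] P1: store L2 := 67 | P0:I, P1:M(67), P2:I | bus: none
[15] P1: load  L2 | P0:I, P1:M(67), P2:I | bus: none
[16] P0: store L4 := 33 | P0:M(33), P1:I, P2:I | bus: BusRdX
[17] P0: load  L1 | P0:M(79), P1:I, P2:I | bus: none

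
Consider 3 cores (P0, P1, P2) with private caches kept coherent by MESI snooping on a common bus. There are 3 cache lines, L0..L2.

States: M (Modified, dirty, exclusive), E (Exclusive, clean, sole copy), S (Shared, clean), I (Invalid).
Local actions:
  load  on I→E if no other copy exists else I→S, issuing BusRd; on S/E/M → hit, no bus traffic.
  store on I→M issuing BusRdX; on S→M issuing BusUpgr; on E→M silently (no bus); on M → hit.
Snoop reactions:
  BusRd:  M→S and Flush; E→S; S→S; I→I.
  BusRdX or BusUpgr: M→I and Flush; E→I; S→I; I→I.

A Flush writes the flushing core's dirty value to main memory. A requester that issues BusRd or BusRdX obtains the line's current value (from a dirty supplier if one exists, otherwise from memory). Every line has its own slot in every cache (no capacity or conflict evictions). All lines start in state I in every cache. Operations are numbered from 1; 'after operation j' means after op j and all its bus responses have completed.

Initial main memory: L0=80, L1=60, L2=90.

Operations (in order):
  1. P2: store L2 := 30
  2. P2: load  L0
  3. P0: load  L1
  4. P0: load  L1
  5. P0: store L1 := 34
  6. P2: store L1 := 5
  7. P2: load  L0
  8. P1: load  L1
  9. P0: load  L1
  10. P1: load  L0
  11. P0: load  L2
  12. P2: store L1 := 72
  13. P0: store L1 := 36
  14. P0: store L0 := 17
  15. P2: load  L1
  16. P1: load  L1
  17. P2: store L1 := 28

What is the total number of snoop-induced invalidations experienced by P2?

invalidations = 2

1. P2: store L2 := 30  bus=[BusRdX]  L2: P0=I P1=I P2=M  mem[L2]=90
2. P2: load  L0  bus=[BusRd]  L0: P0=I P1=I P2=E  mem[L0]=80
3. P0: load  L1  bus=[BusRd]  L1: P0=E P1=I P2=I  mem[L1]=60
4. P0: load  L1  bus=[-]  L1: P0=E P1=I P2=I  mem[L1]=60
5. P0: store L1 := 34  bus=[-]  L1: P0=M P1=I P2=I  mem[L1]=60
6. P2: store L1 := 5  bus=[BusRdX,Flush]  L1: P0=I P1=I P2=M  mem[L1]=34
7. P2: load  L0  bus=[-]  L0: P0=I P1=I P2=E  mem[L0]=80
8. P1: load  L1  bus=[BusRd,Flush]  L1: P0=I P1=S P2=S  mem[L1]=5
9. P0: load  L1  bus=[BusRd]  L1: P0=S P1=S P2=S  mem[L1]=5
10. P1: load  L0  bus=[BusRd]  L0: P0=I P1=S P2=S  mem[L0]=80
11. P0: load  L2  bus=[BusRd,Flush]  L2: P0=S P1=I P2=S  mem[L2]=30
12. P2: store L1 := 72  bus=[BusUpgr]  L1: P0=I P1=I P2=M  mem[L1]=5
13. P0: store L1 := 36  bus=[BusRdX,Flush]  L1: P0=M P1=I P2=I  mem[L1]=72
14. P0: store L0 := 17  bus=[BusRdX]  L0: P0=M P1=I P2=I  mem[L0]=80
15. P2: load  L1  bus=[BusRd,Flush]  L1: P0=S P1=I P2=S  mem[L1]=36
16. P1: load  L1  bus=[BusRd]  L1: P0=S P1=S P2=S  mem[L1]=36
17. P2: store L1 := 28  bus=[BusUpgr]  L1: P0=I P1=I P2=M  mem[L1]=36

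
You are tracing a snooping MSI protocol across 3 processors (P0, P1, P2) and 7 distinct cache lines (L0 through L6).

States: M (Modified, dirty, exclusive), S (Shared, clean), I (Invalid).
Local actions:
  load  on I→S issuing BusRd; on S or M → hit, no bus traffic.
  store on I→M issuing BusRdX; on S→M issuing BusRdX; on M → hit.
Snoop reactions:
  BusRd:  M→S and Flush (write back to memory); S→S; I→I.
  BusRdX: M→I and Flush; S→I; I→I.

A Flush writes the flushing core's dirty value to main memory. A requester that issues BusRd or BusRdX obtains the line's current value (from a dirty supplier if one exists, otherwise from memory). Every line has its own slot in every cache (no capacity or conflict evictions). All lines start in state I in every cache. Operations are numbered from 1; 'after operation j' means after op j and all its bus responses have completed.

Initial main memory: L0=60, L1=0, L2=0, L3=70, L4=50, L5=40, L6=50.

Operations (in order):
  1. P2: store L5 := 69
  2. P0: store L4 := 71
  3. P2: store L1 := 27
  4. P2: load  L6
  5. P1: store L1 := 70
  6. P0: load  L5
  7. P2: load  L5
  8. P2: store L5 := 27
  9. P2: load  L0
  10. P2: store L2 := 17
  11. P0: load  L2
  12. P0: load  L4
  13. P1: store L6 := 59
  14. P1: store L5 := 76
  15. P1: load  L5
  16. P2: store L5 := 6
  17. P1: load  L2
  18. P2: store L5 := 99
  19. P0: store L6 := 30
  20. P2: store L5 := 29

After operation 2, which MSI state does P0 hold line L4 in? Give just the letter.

state = M

1. P2: store L5 := 69  bus=[BusRdX]  L5: P0=I P1=I P2=M  mem[L5]=40
2. P0: store L4 := 71  bus=[BusRdX]  L4: P0=M P1=I P2=I  mem[L4]=50
3. P2: store L1 := 27  bus=[BusRdX]  L1: P0=I P1=I P2=M  mem[L1]=0
4. P2: load  L6  bus=[BusRd]  L6: P0=I P1=I P2=S  mem[L6]=50
5. P1: store L1 := 70  bus=[BusRdX,Flush]  L1: P0=I P1=M P2=I  mem[L1]=27
6. P0: load  L5  bus=[BusRd,Flush]  L5: P0=S P1=I P2=S  mem[L5]=69
7. P2: load  L5  bus=[-]  L5: P0=S P1=I P2=S  mem[L5]=69
8. P2: store L5 := 27  bus=[BusRdX]  L5: P0=I P1=I P2=M  mem[L5]=69
9. P2: load  L0  bus=[BusRd]  L0: P0=I P1=I P2=S  mem[L0]=60
10. P2: store L2 := 17  bus=[BusRdX]  L2: P0=I P1=I P2=M  mem[L2]=0
11. P0: load  L2  bus=[BusRd,Flush]  L2: P0=S P1=I P2=S  mem[L2]=17
12. P0: load  L4  bus=[-]  L4: P0=M P1=I P2=I  mem[L4]=50
13. P1: store L6 := 59  bus=[BusRdX]  L6: P0=I P1=M P2=I  mem[L6]=50
14. P1: store L5 := 76  bus=[BusRdX,Flush]  L5: P0=I P1=M P2=I  mem[L5]=27
15. P1: load  L5  bus=[-]  L5: P0=I P1=M P2=I  mem[L5]=27
16. P2: store L5 := 6  bus=[BusRdX,Flush]  L5: P0=I P1=I P2=M  mem[L5]=76
17. P1: load  L2  bus=[BusRd]  L2: P0=S P1=S P2=S  mem[L2]=17
18. P2: store L5 := 99  bus=[-]  L5: P0=I P1=I P2=M  mem[L5]=76
19. P0: store L6 := 30  bus=[BusRdX,Flush]  L6: P0=M P1=I P2=I  mem[L6]=59
20. P2: store L5 := 29  bus=[-]  L5: P0=I P1=I P2=M  mem[L5]=76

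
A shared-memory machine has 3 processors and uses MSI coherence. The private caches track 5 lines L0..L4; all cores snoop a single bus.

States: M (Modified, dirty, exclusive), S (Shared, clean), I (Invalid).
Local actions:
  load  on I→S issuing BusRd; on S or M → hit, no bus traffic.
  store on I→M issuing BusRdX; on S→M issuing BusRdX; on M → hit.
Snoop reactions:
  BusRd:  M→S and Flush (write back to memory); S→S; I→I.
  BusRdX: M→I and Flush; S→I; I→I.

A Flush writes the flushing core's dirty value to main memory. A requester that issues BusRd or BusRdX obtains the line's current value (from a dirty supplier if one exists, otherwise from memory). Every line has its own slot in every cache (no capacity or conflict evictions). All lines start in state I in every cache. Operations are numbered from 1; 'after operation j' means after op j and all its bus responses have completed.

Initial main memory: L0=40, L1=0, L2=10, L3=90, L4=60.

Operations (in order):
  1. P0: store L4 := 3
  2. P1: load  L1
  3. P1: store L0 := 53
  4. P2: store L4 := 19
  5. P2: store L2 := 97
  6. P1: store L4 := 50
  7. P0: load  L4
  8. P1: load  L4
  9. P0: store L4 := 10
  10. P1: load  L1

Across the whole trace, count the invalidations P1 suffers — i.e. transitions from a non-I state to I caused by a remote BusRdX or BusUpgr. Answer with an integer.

  op1 P0: store L4 := 3 → M/I/I on L4; bus BusRdX; mem=60
  op2 P1: load  L1 → I/S/I on L1; bus BusRd; mem=0
  op3 P1: store L0 := 53 → I/M/I on L0; bus BusRdX; mem=40
  op4 P2: store L4 := 19 → I/I/M on L4; bus BusRdX Flush; mem=3
  op5 P2: store L2 := 97 → I/I/M on L2; bus BusRdX; mem=10
  op6 P1: store L4 := 50 → I/M/I on L4; bus BusRdX Flush; mem=19
  op7 P0: load  L4 → S/S/I on L4; bus BusRd Flush; mem=50
  op8 P1: load  L4 → S/S/I on L4; bus (none); mem=50
  op9 P0: store L4 := 10 → M/I/I on L4; bus BusRdX; mem=50
  op10 P1: load  L1 → I/S/I on L1; bus (none); mem=0

invalidations = 1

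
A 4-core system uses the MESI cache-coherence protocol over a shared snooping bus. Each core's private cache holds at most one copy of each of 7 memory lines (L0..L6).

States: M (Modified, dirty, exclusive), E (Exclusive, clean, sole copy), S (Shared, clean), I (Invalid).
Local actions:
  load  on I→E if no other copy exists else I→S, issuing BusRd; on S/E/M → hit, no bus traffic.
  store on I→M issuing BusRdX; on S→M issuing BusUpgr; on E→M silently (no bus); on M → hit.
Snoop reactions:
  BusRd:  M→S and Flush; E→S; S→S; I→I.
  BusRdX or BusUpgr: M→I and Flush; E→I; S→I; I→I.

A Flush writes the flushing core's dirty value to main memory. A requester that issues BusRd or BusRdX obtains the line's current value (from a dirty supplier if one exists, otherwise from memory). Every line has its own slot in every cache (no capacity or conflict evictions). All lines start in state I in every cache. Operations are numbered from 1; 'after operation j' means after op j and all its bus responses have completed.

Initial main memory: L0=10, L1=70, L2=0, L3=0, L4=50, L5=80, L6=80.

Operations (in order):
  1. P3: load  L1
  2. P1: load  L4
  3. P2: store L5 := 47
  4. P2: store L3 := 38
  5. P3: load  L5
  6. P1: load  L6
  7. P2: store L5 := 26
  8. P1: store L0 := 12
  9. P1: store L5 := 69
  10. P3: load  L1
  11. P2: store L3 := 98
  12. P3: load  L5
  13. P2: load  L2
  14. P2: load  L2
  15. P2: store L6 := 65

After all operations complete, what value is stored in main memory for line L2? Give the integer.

[1] P3: load  L1 | P0:I, P1:I, P2:I, P3:E(70) | bus: BusRd
[2] P1: load  L4 | P0:I, P1:E(50), P2:I, P3:I | bus: BusRd
[3] P2: store L5 := 47 | P0:I, P1:I, P2:M(47), P3:I | bus: BusRdX
[4] P2: store L3 := 38 | P0:I, P1:I, P2:M(38), P3:I | bus: BusRdX
[5] P3: load  L5 | P0:I, P1:I, P2:S(47), P3:S(47) | bus: BusRd,Flush
[6] P1: load  L6 | P0:I, P1:E(80), P2:I, P3:I | bus: BusRd
[7] P2: store L5 := 26 | P0:I, P1:I, P2:M(26), P3:I | bus: BusUpgr
[8] P1: store L0 := 12 | P0:I, P1:M(12), P2:I, P3:I | bus: BusRdX
[9] P1: store L5 := 69 | P0:I, P1:M(69), P2:I, P3:I | bus: BusRdX,Flush
[10] P3: load  L1 | P0:I, P1:I, P2:I, P3:E(70) | bus: none
[11] P2: store L3 := 98 | P0:I, P1:I, P2:M(98), P3:I | bus: none
[12] P3: load  L5 | P0:I, P1:S(69), P2:I, P3:S(69) | bus: BusRd,Flush
[13] P2: load  L2 | P0:I, P1:I, P2:E(0), P3:I | bus: BusRd
[14] P2: load  L2 | P0:I, P1:I, P2:E(0), P3:I | bus: none
[15] P2: store L6 := 65 | P0:I, P1:I, P2:M(65), P3:I | bus: BusRdX

memory[L2] = 0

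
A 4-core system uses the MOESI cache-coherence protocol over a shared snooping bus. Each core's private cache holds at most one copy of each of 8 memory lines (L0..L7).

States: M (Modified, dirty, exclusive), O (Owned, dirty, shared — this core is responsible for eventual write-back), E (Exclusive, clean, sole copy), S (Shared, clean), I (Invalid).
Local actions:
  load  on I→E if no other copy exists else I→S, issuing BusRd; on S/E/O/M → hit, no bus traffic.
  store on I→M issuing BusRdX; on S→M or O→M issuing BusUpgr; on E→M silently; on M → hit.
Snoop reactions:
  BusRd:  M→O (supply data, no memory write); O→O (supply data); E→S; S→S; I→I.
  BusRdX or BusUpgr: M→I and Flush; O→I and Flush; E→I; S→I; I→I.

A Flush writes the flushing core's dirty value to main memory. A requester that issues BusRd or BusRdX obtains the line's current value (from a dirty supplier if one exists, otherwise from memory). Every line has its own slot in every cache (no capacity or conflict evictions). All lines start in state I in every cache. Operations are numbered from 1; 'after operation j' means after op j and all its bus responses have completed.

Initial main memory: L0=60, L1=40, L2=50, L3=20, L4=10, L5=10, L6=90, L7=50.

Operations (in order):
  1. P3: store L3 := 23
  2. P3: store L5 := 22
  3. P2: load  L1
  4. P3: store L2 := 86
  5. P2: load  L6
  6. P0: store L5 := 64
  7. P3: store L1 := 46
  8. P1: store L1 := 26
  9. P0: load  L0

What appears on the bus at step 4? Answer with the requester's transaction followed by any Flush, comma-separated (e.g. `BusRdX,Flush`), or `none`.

[1] P3: store L3 := 23 | P0:I, P1:I, P2:I, P3:M(23) | bus: BusRdX
[2] P3: store L5 := 22 | P0:I, P1:I, P2:I, P3:M(22) | bus: BusRdX
[3] P2: load  L1 | P0:I, P1:I, P2:E(40), P3:I | bus: BusRd
[4] P3: store L2 := 86 | P0:I, P1:I, P2:I, P3:M(86) | bus: BusRdX
[5] P2: load  L6 | P0:I, P1:I, P2:E(90), P3:I | bus: BusRd
[6] P0: store L5 := 64 | P0:M(64), P1:I, P2:I, P3:I | bus: BusRdX,Flush
[7] P3: store L1 := 46 | P0:I, P1:I, P2:I, P3:M(46) | bus: BusRdX
[8] P1: store L1 := 26 | P0:I, P1:M(26), P2:I, P3:I | bus: BusRdX,Flush
[9] P0: load  L0 | P0:E(60), P1:I, P2:I, P3:I | bus: BusRd

bus = BusRdX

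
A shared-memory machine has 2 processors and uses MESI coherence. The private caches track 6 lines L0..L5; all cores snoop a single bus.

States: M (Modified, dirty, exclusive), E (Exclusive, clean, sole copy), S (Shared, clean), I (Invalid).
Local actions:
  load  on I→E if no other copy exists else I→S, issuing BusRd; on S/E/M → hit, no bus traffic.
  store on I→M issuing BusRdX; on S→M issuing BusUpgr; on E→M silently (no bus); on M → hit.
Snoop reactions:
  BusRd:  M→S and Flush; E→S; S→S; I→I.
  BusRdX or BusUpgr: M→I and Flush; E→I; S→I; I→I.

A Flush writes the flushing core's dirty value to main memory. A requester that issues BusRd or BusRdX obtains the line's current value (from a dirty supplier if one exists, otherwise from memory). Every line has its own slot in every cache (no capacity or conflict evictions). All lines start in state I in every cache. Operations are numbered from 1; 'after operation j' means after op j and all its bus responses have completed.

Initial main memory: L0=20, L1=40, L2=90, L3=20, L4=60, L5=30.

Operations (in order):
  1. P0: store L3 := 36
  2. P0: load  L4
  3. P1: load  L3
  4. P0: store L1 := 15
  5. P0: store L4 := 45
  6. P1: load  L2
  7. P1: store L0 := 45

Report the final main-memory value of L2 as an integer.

memory[L2] = 90

1. P0: store L3 := 36  bus=[BusRdX]  L3: P0=M P1=I  mem[L3]=20
2. P0: load  L4  bus=[BusRd]  L4: P0=E P1=I  mem[L4]=60
3. P1: load  L3  bus=[BusRd,Flush]  L3: P0=S P1=S  mem[L3]=36
4. P0: store L1 := 15  bus=[BusRdX]  L1: P0=M P1=I  mem[L1]=40
5. P0: store L4 := 45  bus=[-]  L4: P0=M P1=I  mem[L4]=60
6. P1: load  L2  bus=[BusRd]  L2: P0=I P1=E  mem[L2]=90
7. P1: store L0 := 45  bus=[BusRdX]  L0: P0=I P1=M  mem[L0]=20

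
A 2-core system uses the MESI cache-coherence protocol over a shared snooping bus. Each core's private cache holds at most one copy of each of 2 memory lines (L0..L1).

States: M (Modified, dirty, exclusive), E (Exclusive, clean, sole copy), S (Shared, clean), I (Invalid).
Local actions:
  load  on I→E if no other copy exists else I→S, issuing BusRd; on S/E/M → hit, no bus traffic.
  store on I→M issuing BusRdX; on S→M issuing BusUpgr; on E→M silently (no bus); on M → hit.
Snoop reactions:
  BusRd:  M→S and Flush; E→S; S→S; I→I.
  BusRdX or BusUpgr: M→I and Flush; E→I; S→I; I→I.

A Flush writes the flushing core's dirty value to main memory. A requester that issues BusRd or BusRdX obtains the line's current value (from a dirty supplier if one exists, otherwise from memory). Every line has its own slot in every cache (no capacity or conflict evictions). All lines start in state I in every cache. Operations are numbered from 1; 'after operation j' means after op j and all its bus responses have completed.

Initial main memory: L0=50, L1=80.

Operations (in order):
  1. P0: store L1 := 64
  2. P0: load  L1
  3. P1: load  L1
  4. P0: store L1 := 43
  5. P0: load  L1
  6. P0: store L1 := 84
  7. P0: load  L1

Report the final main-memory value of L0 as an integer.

memory[L0] = 50

[1] P0: store L1 := 64 | P0:M(64), P1:I | bus: BusRdX
[2] P0: load  L1 | P0:M(64), P1:I | bus: none
[3] P1: load  L1 | P0:S(64), P1:S(64) | bus: BusRd,Flush
[4] P0: store L1 := 43 | P0:M(43), P1:I | bus: BusUpgr
[5] P0: load  L1 | P0:M(43), P1:I | bus: none
[6] P0: store L1 := 84 | P0:M(84), P1:I | bus: none
[7] P0: load  L1 | P0:M(84), P1:I | bus: none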